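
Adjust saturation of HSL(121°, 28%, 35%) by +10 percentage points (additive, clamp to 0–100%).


Original S = 28%
Adjustment = +10 percentage points
New S = 28 + (10) = 38
Clamp to [0, 100] → 38
= HSL(121°, 38%, 35%)


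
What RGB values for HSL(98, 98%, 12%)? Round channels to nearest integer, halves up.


H=98°, S=0.98, L=0.12
C = (1-|2L-1|)×S = (1-|-0.76|)×0.98 = 0.2352
H' = H/60 = 98/60 ≈ 1.6333; X = C×(1-|H' mod 2 - 1|) = 0.08624
m = L - C/2 = 0.12 - 0.1176 = 0.0024
Sector ⌊H'⌋ = 1 → (R',G',B') = (0.08624, 0.2352, 0.0)
RGB = ((R'+m)×255, (G'+m)×255, (B'+m)×255) = (22.6032, 60.588, 0.612)
Round half up → RGB(23, 61, 1)


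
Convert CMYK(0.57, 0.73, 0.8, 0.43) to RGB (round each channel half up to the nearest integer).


R = 255 × (1-C) × (1-K) = 255 × 0.43 × 0.57 = 62.5005 → 63
G = 255 × (1-M) × (1-K) = 255 × 0.27 × 0.57 = 39.2445 → 39
B = 255 × (1-Y) × (1-K) = 255 × 0.20 × 0.57 = 29.07 → 29
= RGB(63, 39, 29)


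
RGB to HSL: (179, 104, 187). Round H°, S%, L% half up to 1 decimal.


Normalize: R'=179/255≈0.7020, G'=104/255≈0.4078, B'=187/255≈0.7333
Max=187/255, Min=104/255, Δ=Max-Min=83/255
L = (Max+Min)/2 = (187+104)/510 = 291/510 = 0.57058… → L = 57.1%
L > 0.5 → S = Δ/(2-Max-Min) = 83/(510-187-104) = 83/219 = 0.37899… → S = 37.9%
(the 1/255 factors cancel in S and H, so raw channel differences can be used)
Max is B' → H = 60 × ((R-G)/Δ + 4) = 60 × ((179-104)/83 + 4)
  75/83 + 4 = 0.9036… + 4 = 4.9036…
  H = 60 × 4.9036… = 294.216…° → H = 294.2°
= HSL(294.2°, 37.9%, 57.1%)


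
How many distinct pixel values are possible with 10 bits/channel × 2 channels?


Total bits = 10 bits/channel × 2 channels = 20 bits
Distinct pixel values = 2^20
= 1,048,576 pixel values


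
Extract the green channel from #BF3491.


Color: #BF3491
R = BF = 191
G = 34 = 52
B = 91 = 145
Green = 52


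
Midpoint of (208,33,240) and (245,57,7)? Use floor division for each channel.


Midpoint: each channel = ⌊(C₁+C₂)/2⌋
R: ⌊(208+245)/2⌋ = 226
G: ⌊(33+57)/2⌋ = 45
B: ⌊(240+7)/2⌋ = 123
= RGB(226, 45, 123)


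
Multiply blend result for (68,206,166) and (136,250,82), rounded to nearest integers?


Multiply: C = A×B/255, rounded to nearest integer
R: 68×136/255 = 9248/255 ≈ 36.267 → 36
G: 206×250/255 = 51500/255 ≈ 201.961 → 202
B: 166×82/255 = 13612/255 ≈ 53.380 → 53
= RGB(36, 202, 53)


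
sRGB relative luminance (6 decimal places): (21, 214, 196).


Linearize each channel (sRGB transfer function): c = v/255; c_lin = c/12.92 if c ≤ 0.04045, else ((c+0.055)/1.055)^2.4
  R: 21/255 ≈ 0.082353 > 0.04045 → ((0.082353+0.055)/1.055)^2.4 ≈ 0.007499
  G: 214/255 ≈ 0.839216 > 0.04045 → ((0.839216+0.055)/1.055)^2.4 ≈ 0.672443
  B: 196/255 ≈ 0.768627 > 0.04045 → ((0.768627+0.055)/1.055)^2.4 ≈ 0.552011
R_lin = 0.007499, G_lin = 0.672443, B_lin = 0.552011
L = 0.2126×R + 0.7152×G + 0.0722×B
L = 0.2126×0.007499 + 0.7152×0.672443 + 0.0722×0.552011
L ≈ 0.522381


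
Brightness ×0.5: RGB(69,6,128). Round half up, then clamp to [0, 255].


Multiply each channel by 0.5, round half up, clamp to [0, 255]
R: 69×0.5 = 34.5 → round → 35
G: 6×0.5 = 3
B: 128×0.5 = 64
= RGB(35, 3, 64)


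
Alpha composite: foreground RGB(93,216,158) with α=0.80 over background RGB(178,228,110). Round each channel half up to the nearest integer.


C = α×F + (1-α)×B, with 1-α = 0.20
R: 0.80×93 + 0.20×178 = 74.40 + 35.60 = 110.00 → 110
G: 0.80×216 + 0.20×228 = 172.80 + 45.60 = 218.40 → 218
B: 0.80×158 + 0.20×110 = 126.40 + 22.00 = 148.40 → 148
= RGB(110, 218, 148)


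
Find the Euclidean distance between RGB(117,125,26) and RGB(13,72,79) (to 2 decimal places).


d = √[(R₁-R₂)² + (G₁-G₂)² + (B₁-B₂)²]
d = √[(117-13)² + (125-72)² + (26-79)²]
d = √[10816 + 2809 + 2809]
d = √16434
d ≈ 128.20


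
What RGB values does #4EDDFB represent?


4E → 78 (R)
DD → 221 (G)
FB → 251 (B)
= RGB(78, 221, 251)


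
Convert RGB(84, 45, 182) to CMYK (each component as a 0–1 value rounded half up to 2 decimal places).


R'=84/255≈0.3294, G'=45/255≈0.1765, B'=182/255≈0.7137
K = 1 - max(R',G',B') = 1 - 182/255 = 73/255 = 0.28627… → 0.29
(1-R'-K)/(1-K) simplifies to (max-R)/max with max = 182:
C = (182-84)/182 = 98/182 = 0.53846… → 0.54
M = (182-45)/182 = 137/182 = 0.75274… → 0.75
Y = (182-182)/182 = 0/182 = 0 → 0.00
= CMYK(0.54, 0.75, 0.00, 0.29)


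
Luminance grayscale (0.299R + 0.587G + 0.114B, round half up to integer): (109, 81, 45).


Gray = 0.299×R + 0.587×G + 0.114×B
Gray = 0.299×109 + 0.587×81 + 0.114×45
Gray = 32.591 + 47.547 + 5.130
Gray = 85.268 → round half up → 85
Gray = 85


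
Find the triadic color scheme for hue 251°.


Triadic: equally spaced at 120° intervals
H1 = 251°
H2 = (251 + 120) mod 360 = 11°
H3 = (251 + 240) mod 360 = 131°
Triadic = 251°, 11°, 131°


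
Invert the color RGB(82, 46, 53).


Invert: (255-R, 255-G, 255-B)
R: 255-82 = 173
G: 255-46 = 209
B: 255-53 = 202
= RGB(173, 209, 202)


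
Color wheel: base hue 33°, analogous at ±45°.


Base hue: 33°
Left analog: (33 - 45) mod 360 = 348°
Right analog: (33 + 45) mod 360 = 78°
Analogous hues = 348° and 78°


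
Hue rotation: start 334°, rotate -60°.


New hue = (H + rotation) mod 360
New hue = (334 -60) mod 360
= 274 mod 360
= 274°


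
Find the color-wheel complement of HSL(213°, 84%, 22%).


Complement = opposite side of color wheel = hue + 180°
H' = (213 + 180) mod 360 = 33°
S and L unchanged.
= HSL(33°, 84%, 22%)


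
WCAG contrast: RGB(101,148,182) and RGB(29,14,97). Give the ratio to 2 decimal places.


Linearize each sRGB channel c=v/255: c/12.92 if c ≤ 0.04045 else ((c+0.055)/1.055)^2.4
L = 0.2126×R_lin + 0.7152×G_lin + 0.0722×B_lin
Color 1 (101,148,182):
  R=101: 101/255≈0.3961 > 0.04045 → ((0.3961+0.055)/1.055)^2.4 ≈ 0.13014
  G=148: 148/255≈0.5804 > 0.04045 → ((0.5804+0.055)/1.055)^2.4 ≈ 0.29614
  B=182: 182/255≈0.7137 > 0.04045 → ((0.7137+0.055)/1.055)^2.4 ≈ 0.46778
  L1 = 0.2126×0.13014 + 0.7152×0.29614 + 0.0722×0.46778 ≈ 0.27324
Color 2 (29,14,97):
  R=29: 29/255≈0.1137 > 0.04045 → ((0.1137+0.055)/1.055)^2.4 ≈ 0.01229
  G=14: 14/255≈0.0549 > 0.04045 → ((0.0549+0.055)/1.055)^2.4 ≈ 0.00439
  B=97: 97/255≈0.3804 > 0.04045 → ((0.3804+0.055)/1.055)^2.4 ≈ 0.11954
  L2 = 0.2126×0.01229 + 0.7152×0.00439 + 0.0722×0.11954 ≈ 0.01438
Lighter = 0.27324, Darker = 0.01438
Ratio = (L_lighter + 0.05) / (L_darker + 0.05)
Ratio = (0.27324 + 0.05) / (0.01438 + 0.05) = 0.32324 / 0.06438 ≈ 5.0205
Ratio ≈ 5.02:1


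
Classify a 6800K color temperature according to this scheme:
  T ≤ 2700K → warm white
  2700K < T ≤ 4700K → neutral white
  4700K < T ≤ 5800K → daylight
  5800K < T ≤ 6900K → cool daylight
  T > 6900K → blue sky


Temperature: 6800K
5800K < 6800K ≤ 6900K → cool daylight
Classification: cool daylight


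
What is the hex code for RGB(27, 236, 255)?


R = 27 → 1B (hex)
G = 236 → EC (hex)
B = 255 → FF (hex)
Hex = #1BECFF


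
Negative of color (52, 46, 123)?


Invert: (255-R, 255-G, 255-B)
R: 255-52 = 203
G: 255-46 = 209
B: 255-123 = 132
= RGB(203, 209, 132)


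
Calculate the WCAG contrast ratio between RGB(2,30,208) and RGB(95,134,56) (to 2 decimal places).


Linearize each sRGB channel c=v/255: c/12.92 if c ≤ 0.04045 else ((c+0.055)/1.055)^2.4
L = 0.2126×R_lin + 0.7152×G_lin + 0.0722×B_lin
Color 1 (2,30,208):
  R=2: 2/255≈0.0078 ≤ 0.04045 → 0.0078/12.92 ≈ 0.00061
  G=30: 30/255≈0.1176 > 0.04045 → ((0.1176+0.055)/1.055)^2.4 ≈ 0.01298
  B=208: 208/255≈0.8157 > 0.04045 → ((0.8157+0.055)/1.055)^2.4 ≈ 0.63076
  L1 = 0.2126×0.00061 + 0.7152×0.01298 + 0.0722×0.63076 ≈ 0.05496
Color 2 (95,134,56):
  R=95: 95/255≈0.3725 > 0.04045 → ((0.3725+0.055)/1.055)^2.4 ≈ 0.11444
  G=134: 134/255≈0.5255 > 0.04045 → ((0.5255+0.055)/1.055)^2.4 ≈ 0.23840
  B=56: 56/255≈0.2196 > 0.04045 → ((0.2196+0.055)/1.055)^2.4 ≈ 0.03955
  L2 = 0.2126×0.11444 + 0.7152×0.23840 + 0.0722×0.03955 ≈ 0.19769
Lighter = 0.19769, Darker = 0.05496
Ratio = (L_lighter + 0.05) / (L_darker + 0.05)
Ratio = (0.19769 + 0.05) / (0.05496 + 0.05) = 0.24769 / 0.10496 ≈ 2.3599
Ratio ≈ 2.36:1


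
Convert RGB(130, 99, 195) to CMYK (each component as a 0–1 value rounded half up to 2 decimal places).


R'=130/255≈0.5098, G'=99/255≈0.3882, B'=195/255≈0.7647
K = 1 - max(R',G',B') = 1 - 195/255 = 60/255 = 0.23529… → 0.24
(1-R'-K)/(1-K) simplifies to (max-R)/max with max = 195:
C = (195-130)/195 = 65/195 = 0.33333… → 0.33
M = (195-99)/195 = 96/195 = 0.49230… → 0.49
Y = (195-195)/195 = 0/195 = 0 → 0.00
= CMYK(0.33, 0.49, 0.00, 0.24)


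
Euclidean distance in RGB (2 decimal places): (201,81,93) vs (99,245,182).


d = √[(R₁-R₂)² + (G₁-G₂)² + (B₁-B₂)²]
d = √[(201-99)² + (81-245)² + (93-182)²]
d = √[10404 + 26896 + 7921]
d = √45221
d ≈ 212.65


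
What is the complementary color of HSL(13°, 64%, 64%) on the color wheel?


Complement = opposite side of color wheel = hue + 180°
H' = (13 + 180) mod 360 = 193°
S and L unchanged.
= HSL(193°, 64%, 64%)


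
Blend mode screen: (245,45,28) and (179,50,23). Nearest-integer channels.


Screen: C = 255 - (255-A)×(255-B)/255, rounded to nearest integer
R: 255 - (255-245)×(255-179)/255 = 255 - 760/255 ≈ 255 - 2.980 = 252.020 → 252
G: 255 - (255-45)×(255-50)/255 = 255 - 43050/255 ≈ 255 - 168.824 = 86.176 → 86
B: 255 - (255-28)×(255-23)/255 = 255 - 52664/255 ≈ 255 - 206.525 = 48.475 → 48
= RGB(252, 86, 48)


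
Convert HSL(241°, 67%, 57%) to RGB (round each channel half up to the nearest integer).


H=241°, S=0.67, L=0.57
C = (1-|2L-1|)×S = (1-|0.14|)×0.67 = 0.5762
H' = H/60 = 241/60 ≈ 4.0167; X = C×(1-|H' mod 2 - 1|) ≈ 0.0096
m = L - C/2 = 0.57 - 0.2881 = 0.2819
Sector ⌊H'⌋ = 4 → (R',G',B') = (≈0.0096, 0.0, 0.5762)
RGB = ((R'+m)×255, (G'+m)×255, (B'+m)×255) = (74.33335, 71.8845, 218.8155)
Round half up → RGB(74, 72, 219)


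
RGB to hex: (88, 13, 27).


R = 88 → 58 (hex)
G = 13 → 0D (hex)
B = 27 → 1B (hex)
Hex = #580D1B


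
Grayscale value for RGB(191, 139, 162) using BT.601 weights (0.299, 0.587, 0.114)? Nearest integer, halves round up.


Gray = 0.299×R + 0.587×G + 0.114×B
Gray = 0.299×191 + 0.587×139 + 0.114×162
Gray = 57.109 + 81.593 + 18.468
Gray = 157.170 → round half up → 157
Gray = 157


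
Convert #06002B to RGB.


06 → 6 (R)
00 → 0 (G)
2B → 43 (B)
= RGB(6, 0, 43)


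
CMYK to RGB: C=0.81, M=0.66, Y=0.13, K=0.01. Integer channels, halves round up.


R = 255 × (1-C) × (1-K) = 255 × 0.19 × 0.99 = 47.9655 → 48
G = 255 × (1-M) × (1-K) = 255 × 0.34 × 0.99 = 85.833 → 86
B = 255 × (1-Y) × (1-K) = 255 × 0.87 × 0.99 = 219.6315 → 220
= RGB(48, 86, 220)


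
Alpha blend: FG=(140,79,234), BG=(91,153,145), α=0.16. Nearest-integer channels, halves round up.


C = α×F + (1-α)×B, with 1-α = 0.84
R: 0.16×140 + 0.84×91 = 22.40 + 76.44 = 98.84 → 99
G: 0.16×79 + 0.84×153 = 12.64 + 128.52 = 141.16 → 141
B: 0.16×234 + 0.84×145 = 37.44 + 121.80 = 159.24 → 159
= RGB(99, 141, 159)


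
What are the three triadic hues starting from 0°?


Triadic: equally spaced at 120° intervals
H1 = 0°
H2 = (0 + 120) mod 360 = 120°
H3 = (0 + 240) mod 360 = 240°
Triadic = 0°, 120°, 240°


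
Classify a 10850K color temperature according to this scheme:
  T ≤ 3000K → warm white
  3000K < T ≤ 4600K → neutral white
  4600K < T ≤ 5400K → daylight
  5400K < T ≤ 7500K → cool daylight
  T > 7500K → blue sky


Temperature: 10850K
10850K > 7500K → blue sky
Classification: blue sky


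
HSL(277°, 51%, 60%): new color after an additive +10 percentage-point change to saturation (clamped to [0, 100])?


Original S = 51%
Adjustment = +10 percentage points
New S = 51 + (10) = 61
Clamp to [0, 100] → 61
= HSL(277°, 61%, 60%)


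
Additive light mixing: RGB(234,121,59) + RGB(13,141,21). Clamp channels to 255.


Additive: each channel = min(255, C₁+C₂)
R: 234+13 = 247 → 247
G: 121+141 = 262 → 255
B: 59+21 = 80 → 80
= RGB(247, 255, 80)


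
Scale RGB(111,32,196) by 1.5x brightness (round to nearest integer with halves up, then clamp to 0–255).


Multiply each channel by 1.5, round half up, clamp to [0, 255]
R: 111×1.5 = 166.5 → round → 167
G: 32×1.5 = 48
B: 196×1.5 = 294 → clamp → 255
= RGB(167, 48, 255)


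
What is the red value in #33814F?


Color: #33814F
R = 33 = 51
G = 81 = 129
B = 4F = 79
Red = 51


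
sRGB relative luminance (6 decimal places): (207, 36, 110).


Linearize each channel (sRGB transfer function): c = v/255; c_lin = c/12.92 if c ≤ 0.04045, else ((c+0.055)/1.055)^2.4
  R: 207/255 ≈ 0.811765 > 0.04045 → ((0.811765+0.055)/1.055)^2.4 ≈ 0.623960
  G: 36/255 ≈ 0.141176 > 0.04045 → ((0.141176+0.055)/1.055)^2.4 ≈ 0.017642
  B: 110/255 ≈ 0.431373 > 0.04045 → ((0.431373+0.055)/1.055)^2.4 ≈ 0.155926
R_lin = 0.623960, G_lin = 0.017642, B_lin = 0.155926
L = 0.2126×R + 0.7152×G + 0.0722×B
L = 0.2126×0.623960 + 0.7152×0.017642 + 0.0722×0.155926
L ≈ 0.156529


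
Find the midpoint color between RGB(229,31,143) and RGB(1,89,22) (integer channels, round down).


Midpoint: each channel = ⌊(C₁+C₂)/2⌋
R: ⌊(229+1)/2⌋ = 115
G: ⌊(31+89)/2⌋ = 60
B: ⌊(143+22)/2⌋ = 82
= RGB(115, 60, 82)


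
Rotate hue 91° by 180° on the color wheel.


New hue = (H + rotation) mod 360
New hue = (91 + 180) mod 360
= 271 mod 360
= 271°


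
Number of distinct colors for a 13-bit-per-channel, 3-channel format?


Total bits = 13 bits/channel × 3 channels = 39 bits
Distinct colors = 2^39
= 549,755,813,888 colors


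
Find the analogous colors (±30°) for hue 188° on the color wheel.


Base hue: 188°
Left analog: (188 - 30) mod 360 = 158°
Right analog: (188 + 30) mod 360 = 218°
Analogous hues = 158° and 218°


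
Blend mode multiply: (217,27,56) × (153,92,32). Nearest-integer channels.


Multiply: C = A×B/255, rounded to nearest integer
R: 217×153/255 = 33201/255 ≈ 130.200 → 130
G: 27×92/255 = 2484/255 ≈ 9.741 → 10
B: 56×32/255 = 1792/255 ≈ 7.027 → 7
= RGB(130, 10, 7)


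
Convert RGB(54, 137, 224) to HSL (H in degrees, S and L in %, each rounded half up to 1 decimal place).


Normalize: R'=54/255≈0.2118, G'=137/255≈0.5373, B'=224/255≈0.8784
Max=224/255, Min=54/255, Δ=Max-Min=170/255
L = (Max+Min)/2 = (224+54)/510 = 278/510 = 0.54509… → L = 54.5%
L > 0.5 → S = Δ/(2-Max-Min) = 170/(510-224-54) = 170/232 = 0.73275… → S = 73.3%
(the 1/255 factors cancel in S and H, so raw channel differences can be used)
Max is B' → H = 60 × ((R-G)/Δ + 4) = 60 × ((54-137)/170 + 4)
  -83/170 + 4 = -0.4882… + 4 = 3.5117…
  H = 60 × 3.5117… = 210.705…° → H = 210.7°
= HSL(210.7°, 73.3%, 54.5%)


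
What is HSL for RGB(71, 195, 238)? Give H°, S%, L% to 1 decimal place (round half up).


Normalize: R'=71/255≈0.2784, G'=195/255≈0.7647, B'=238/255≈0.9333
Max=238/255, Min=71/255, Δ=Max-Min=167/255
L = (Max+Min)/2 = (238+71)/510 = 309/510 = 0.60588… → L = 60.6%
L > 0.5 → S = Δ/(2-Max-Min) = 167/(510-238-71) = 167/201 = 0.83084… → S = 83.1%
(the 1/255 factors cancel in S and H, so raw channel differences can be used)
Max is B' → H = 60 × ((R-G)/Δ + 4) = 60 × ((71-195)/167 + 4)
  -124/167 + 4 = -0.7425… + 4 = 3.2574…
  H = 60 × 3.2574… = 195.449…° → H = 195.4°
= HSL(195.4°, 83.1%, 60.6%)


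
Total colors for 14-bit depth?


Colors = 2^bits = 2^14
= 16,384 colors


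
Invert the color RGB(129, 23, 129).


Invert: (255-R, 255-G, 255-B)
R: 255-129 = 126
G: 255-23 = 232
B: 255-129 = 126
= RGB(126, 232, 126)


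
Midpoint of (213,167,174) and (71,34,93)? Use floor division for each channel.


Midpoint: each channel = ⌊(C₁+C₂)/2⌋
R: ⌊(213+71)/2⌋ = 142
G: ⌊(167+34)/2⌋ = 100
B: ⌊(174+93)/2⌋ = 133
= RGB(142, 100, 133)


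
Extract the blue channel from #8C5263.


Color: #8C5263
R = 8C = 140
G = 52 = 82
B = 63 = 99
Blue = 99


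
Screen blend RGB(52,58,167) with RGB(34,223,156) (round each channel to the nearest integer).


Screen: C = 255 - (255-A)×(255-B)/255, rounded to nearest integer
R: 255 - (255-52)×(255-34)/255 = 255 - 44863/255 ≈ 255 - 175.933 = 79.067 → 79
G: 255 - (255-58)×(255-223)/255 = 255 - 6304/255 ≈ 255 - 24.722 = 230.278 → 230
B: 255 - (255-167)×(255-156)/255 = 255 - 8712/255 ≈ 255 - 34.165 = 220.835 → 221
= RGB(79, 230, 221)


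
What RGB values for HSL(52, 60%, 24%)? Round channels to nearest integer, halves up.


H=52°, S=0.60, L=0.24
C = (1-|2L-1|)×S = (1-|-0.52|)×0.60 = 0.288
H' = H/60 = 52/60 ≈ 0.8667; X = C×(1-|H' mod 2 - 1|) = 0.2496
m = L - C/2 = 0.24 - 0.144 = 0.096
Sector ⌊H'⌋ = 0 → (R',G',B') = (0.288, 0.2496, 0.0)
RGB = ((R'+m)×255, (G'+m)×255, (B'+m)×255) = (97.92, 88.128, 24.48)
Round half up → RGB(98, 88, 24)


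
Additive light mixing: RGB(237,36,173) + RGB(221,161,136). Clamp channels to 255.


Additive: each channel = min(255, C₁+C₂)
R: 237+221 = 458 → 255
G: 36+161 = 197 → 197
B: 173+136 = 309 → 255
= RGB(255, 197, 255)


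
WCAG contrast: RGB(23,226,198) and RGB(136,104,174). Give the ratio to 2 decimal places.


Linearize each sRGB channel c=v/255: c/12.92 if c ≤ 0.04045 else ((c+0.055)/1.055)^2.4
L = 0.2126×R_lin + 0.7152×G_lin + 0.0722×B_lin
Color 1 (23,226,198):
  R=23: 23/255≈0.0902 > 0.04045 → ((0.0902+0.055)/1.055)^2.4 ≈ 0.00857
  G=226: 226/255≈0.8863 > 0.04045 → ((0.8863+0.055)/1.055)^2.4 ≈ 0.76052
  B=198: 198/255≈0.7765 > 0.04045 → ((0.7765+0.055)/1.055)^2.4 ≈ 0.56471
  L1 = 0.2126×0.00857 + 0.7152×0.76052 + 0.0722×0.56471 ≈ 0.58652
Color 2 (136,104,174):
  R=136: 136/255≈0.5333 > 0.04045 → ((0.5333+0.055)/1.055)^2.4 ≈ 0.24620
  G=104: 104/255≈0.4078 > 0.04045 → ((0.4078+0.055)/1.055)^2.4 ≈ 0.13843
  B=174: 174/255≈0.6824 > 0.04045 → ((0.6824+0.055)/1.055)^2.4 ≈ 0.42327
  L2 = 0.2126×0.24620 + 0.7152×0.13843 + 0.0722×0.42327 ≈ 0.18191
Lighter = 0.58652, Darker = 0.18191
Ratio = (L_lighter + 0.05) / (L_darker + 0.05)
Ratio = (0.58652 + 0.05) / (0.18191 + 0.05) = 0.63652 / 0.23191 ≈ 2.7447
Ratio ≈ 2.74:1


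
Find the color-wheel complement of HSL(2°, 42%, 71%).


Complement = opposite side of color wheel = hue + 180°
H' = (2 + 180) mod 360 = 182°
S and L unchanged.
= HSL(182°, 42%, 71%)


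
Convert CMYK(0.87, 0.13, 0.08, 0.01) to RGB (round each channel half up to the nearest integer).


R = 255 × (1-C) × (1-K) = 255 × 0.13 × 0.99 = 32.8185 → 33
G = 255 × (1-M) × (1-K) = 255 × 0.87 × 0.99 = 219.6315 → 220
B = 255 × (1-Y) × (1-K) = 255 × 0.92 × 0.99 = 232.254 → 232
= RGB(33, 220, 232)


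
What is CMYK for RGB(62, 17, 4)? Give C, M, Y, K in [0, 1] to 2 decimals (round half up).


R'=62/255≈0.2431, G'=17/255≈0.0667, B'=4/255≈0.0157
K = 1 - max(R',G',B') = 1 - 62/255 = 193/255 = 0.75686… → 0.76
(1-R'-K)/(1-K) simplifies to (max-R)/max with max = 62:
C = (62-62)/62 = 0/62 = 0 → 0.00
M = (62-17)/62 = 45/62 = 0.72580… → 0.73
Y = (62-4)/62 = 58/62 = 0.93548… → 0.94
= CMYK(0.00, 0.73, 0.94, 0.76)


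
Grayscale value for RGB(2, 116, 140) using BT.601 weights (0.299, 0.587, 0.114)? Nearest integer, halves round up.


Gray = 0.299×R + 0.587×G + 0.114×B
Gray = 0.299×2 + 0.587×116 + 0.114×140
Gray = 0.598 + 68.092 + 15.960
Gray = 84.650 → round half up → 85
Gray = 85


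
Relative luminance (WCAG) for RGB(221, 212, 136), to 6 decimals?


Linearize each channel (sRGB transfer function): c = v/255; c_lin = c/12.92 if c ≤ 0.04045, else ((c+0.055)/1.055)^2.4
  R: 221/255 ≈ 0.866667 > 0.04045 → ((0.866667+0.055)/1.055)^2.4 ≈ 0.723055
  G: 212/255 ≈ 0.831373 > 0.04045 → ((0.831373+0.055)/1.055)^2.4 ≈ 0.658375
  B: 136/255 ≈ 0.533333 > 0.04045 → ((0.533333+0.055)/1.055)^2.4 ≈ 0.246201
R_lin = 0.723055, G_lin = 0.658375, B_lin = 0.246201
L = 0.2126×R + 0.7152×G + 0.0722×B
L = 0.2126×0.723055 + 0.7152×0.658375 + 0.0722×0.246201
L ≈ 0.642367


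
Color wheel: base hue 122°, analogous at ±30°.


Base hue: 122°
Left analog: (122 - 30) mod 360 = 92°
Right analog: (122 + 30) mod 360 = 152°
Analogous hues = 92° and 152°


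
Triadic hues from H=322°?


Triadic: equally spaced at 120° intervals
H1 = 322°
H2 = (322 + 120) mod 360 = 82°
H3 = (322 + 240) mod 360 = 202°
Triadic = 322°, 82°, 202°


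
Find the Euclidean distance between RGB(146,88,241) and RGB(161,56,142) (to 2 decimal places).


d = √[(R₁-R₂)² + (G₁-G₂)² + (B₁-B₂)²]
d = √[(146-161)² + (88-56)² + (241-142)²]
d = √[225 + 1024 + 9801]
d = √11050
d ≈ 105.12


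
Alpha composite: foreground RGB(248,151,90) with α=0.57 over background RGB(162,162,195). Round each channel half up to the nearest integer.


C = α×F + (1-α)×B, with 1-α = 0.43
R: 0.57×248 + 0.43×162 = 141.36 + 69.66 = 211.02 → 211
G: 0.57×151 + 0.43×162 = 86.07 + 69.66 = 155.73 → 156
B: 0.57×90 + 0.43×195 = 51.30 + 83.85 = 135.15 → 135
= RGB(211, 156, 135)


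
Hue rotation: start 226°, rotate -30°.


New hue = (H + rotation) mod 360
New hue = (226 -30) mod 360
= 196 mod 360
= 196°


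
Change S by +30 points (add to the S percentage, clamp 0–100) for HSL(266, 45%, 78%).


Original S = 45%
Adjustment = +30 percentage points
New S = 45 + (30) = 75
Clamp to [0, 100] → 75
= HSL(266°, 75%, 78%)


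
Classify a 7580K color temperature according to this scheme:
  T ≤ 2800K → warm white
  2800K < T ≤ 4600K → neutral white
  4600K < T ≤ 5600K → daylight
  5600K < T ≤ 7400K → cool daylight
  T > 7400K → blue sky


Temperature: 7580K
7580K > 7400K → blue sky
Classification: blue sky


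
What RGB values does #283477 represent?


28 → 40 (R)
34 → 52 (G)
77 → 119 (B)
= RGB(40, 52, 119)


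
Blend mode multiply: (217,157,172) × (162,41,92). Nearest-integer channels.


Multiply: C = A×B/255, rounded to nearest integer
R: 217×162/255 = 35154/255 ≈ 137.859 → 138
G: 157×41/255 = 6437/255 ≈ 25.243 → 25
B: 172×92/255 = 15824/255 ≈ 62.055 → 62
= RGB(138, 25, 62)


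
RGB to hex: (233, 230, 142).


R = 233 → E9 (hex)
G = 230 → E6 (hex)
B = 142 → 8E (hex)
Hex = #E9E68E


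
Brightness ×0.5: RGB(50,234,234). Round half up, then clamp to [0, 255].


Multiply each channel by 0.5, round half up, clamp to [0, 255]
R: 50×0.5 = 25
G: 234×0.5 = 117
B: 234×0.5 = 117
= RGB(25, 117, 117)


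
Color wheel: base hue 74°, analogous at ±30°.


Base hue: 74°
Left analog: (74 - 30) mod 360 = 44°
Right analog: (74 + 30) mod 360 = 104°
Analogous hues = 44° and 104°


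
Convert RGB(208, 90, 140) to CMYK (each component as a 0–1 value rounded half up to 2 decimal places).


R'=208/255≈0.8157, G'=90/255≈0.3529, B'=140/255≈0.5490
K = 1 - max(R',G',B') = 1 - 208/255 = 47/255 = 0.18431… → 0.18
(1-R'-K)/(1-K) simplifies to (max-R)/max with max = 208:
C = (208-208)/208 = 0/208 = 0 → 0.00
M = (208-90)/208 = 118/208 = 0.56730… → 0.57
Y = (208-140)/208 = 68/208 = 0.32692… → 0.33
= CMYK(0.00, 0.57, 0.33, 0.18)


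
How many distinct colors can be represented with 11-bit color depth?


Colors = 2^bits = 2^11
= 2,048 colors


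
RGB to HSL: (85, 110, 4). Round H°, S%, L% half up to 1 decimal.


Normalize: R'=85/255≈0.3333, G'=110/255≈0.4314, B'=4/255≈0.0157
Max=110/255, Min=4/255, Δ=Max-Min=106/255
L = (Max+Min)/2 = (110+4)/510 = 114/510 = 0.22352… → L = 22.4%
L ≤ 0.5 → S = Δ/(Max+Min) = 106/(110+4) = 106/114 = 0.92982… → S = 93.0%
(the 1/255 factors cancel in S and H, so raw channel differences can be used)
Max is G' → H = 60 × ((B-R)/Δ + 2) = 60 × ((4-85)/106 + 2)
  -81/106 + 2 = -0.7641… + 2 = 1.2358…
  H = 60 × 1.2358… = 74.150…° → H = 74.2°
= HSL(74.2°, 93.0%, 22.4%)


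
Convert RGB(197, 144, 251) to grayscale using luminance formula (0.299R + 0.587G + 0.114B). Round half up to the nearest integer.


Gray = 0.299×R + 0.587×G + 0.114×B
Gray = 0.299×197 + 0.587×144 + 0.114×251
Gray = 58.903 + 84.528 + 28.614
Gray = 172.045 → round half up → 172
Gray = 172


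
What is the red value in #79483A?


Color: #79483A
R = 79 = 121
G = 48 = 72
B = 3A = 58
Red = 121


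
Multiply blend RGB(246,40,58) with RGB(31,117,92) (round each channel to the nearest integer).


Multiply: C = A×B/255, rounded to nearest integer
R: 246×31/255 = 7626/255 ≈ 29.906 → 30
G: 40×117/255 = 4680/255 ≈ 18.353 → 18
B: 58×92/255 = 5336/255 ≈ 20.925 → 21
= RGB(30, 18, 21)


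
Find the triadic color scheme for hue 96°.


Triadic: equally spaced at 120° intervals
H1 = 96°
H2 = (96 + 120) mod 360 = 216°
H3 = (96 + 240) mod 360 = 336°
Triadic = 96°, 216°, 336°


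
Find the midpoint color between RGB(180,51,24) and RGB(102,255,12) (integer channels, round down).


Midpoint: each channel = ⌊(C₁+C₂)/2⌋
R: ⌊(180+102)/2⌋ = 141
G: ⌊(51+255)/2⌋ = 153
B: ⌊(24+12)/2⌋ = 18
= RGB(141, 153, 18)


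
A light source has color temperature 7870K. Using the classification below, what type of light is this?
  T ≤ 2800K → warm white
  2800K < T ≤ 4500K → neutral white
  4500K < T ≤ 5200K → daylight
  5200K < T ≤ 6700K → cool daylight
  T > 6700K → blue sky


Temperature: 7870K
7870K > 6700K → blue sky
Classification: blue sky


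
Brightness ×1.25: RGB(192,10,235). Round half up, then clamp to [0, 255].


Multiply each channel by 1.25, round half up, clamp to [0, 255]
R: 192×1.25 = 240
G: 10×1.25 = 12.5 → round → 13
B: 235×1.25 = 293.75 → round → 294 → clamp → 255
= RGB(240, 13, 255)


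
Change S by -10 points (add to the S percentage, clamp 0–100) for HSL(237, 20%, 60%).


Original S = 20%
Adjustment = -10 percentage points
New S = 20 + (-10) = 10
Clamp to [0, 100] → 10
= HSL(237°, 10%, 60%)


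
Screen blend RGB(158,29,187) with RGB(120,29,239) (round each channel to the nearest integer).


Screen: C = 255 - (255-A)×(255-B)/255, rounded to nearest integer
R: 255 - (255-158)×(255-120)/255 = 255 - 13095/255 ≈ 255 - 51.353 = 203.647 → 204
G: 255 - (255-29)×(255-29)/255 = 255 - 51076/255 ≈ 255 - 200.298 = 54.702 → 55
B: 255 - (255-187)×(255-239)/255 = 255 - 1088/255 ≈ 255 - 4.267 = 250.733 → 251
= RGB(204, 55, 251)


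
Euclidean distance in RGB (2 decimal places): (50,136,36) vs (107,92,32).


d = √[(R₁-R₂)² + (G₁-G₂)² + (B₁-B₂)²]
d = √[(50-107)² + (136-92)² + (36-32)²]
d = √[3249 + 1936 + 16]
d = √5201
d ≈ 72.12


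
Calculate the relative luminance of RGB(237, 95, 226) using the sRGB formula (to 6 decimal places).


Linearize each channel (sRGB transfer function): c = v/255; c_lin = c/12.92 if c ≤ 0.04045, else ((c+0.055)/1.055)^2.4
  R: 237/255 ≈ 0.929412 > 0.04045 → ((0.929412+0.055)/1.055)^2.4 ≈ 0.846873
  G: 95/255 ≈ 0.372549 > 0.04045 → ((0.372549+0.055)/1.055)^2.4 ≈ 0.114435
  B: 226/255 ≈ 0.886275 > 0.04045 → ((0.886275+0.055)/1.055)^2.4 ≈ 0.760525
R_lin = 0.846873, G_lin = 0.114435, B_lin = 0.760525
L = 0.2126×R + 0.7152×G + 0.0722×B
L = 0.2126×0.846873 + 0.7152×0.114435 + 0.0722×0.760525
L ≈ 0.316799


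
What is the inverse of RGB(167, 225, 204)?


Invert: (255-R, 255-G, 255-B)
R: 255-167 = 88
G: 255-225 = 30
B: 255-204 = 51
= RGB(88, 30, 51)


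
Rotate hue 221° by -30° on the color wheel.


New hue = (H + rotation) mod 360
New hue = (221 -30) mod 360
= 191 mod 360
= 191°


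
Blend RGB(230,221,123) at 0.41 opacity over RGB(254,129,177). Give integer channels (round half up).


C = α×F + (1-α)×B, with 1-α = 0.59
R: 0.41×230 + 0.59×254 = 94.30 + 149.86 = 244.16 → 244
G: 0.41×221 + 0.59×129 = 90.61 + 76.11 = 166.72 → 167
B: 0.41×123 + 0.59×177 = 50.43 + 104.43 = 154.86 → 155
= RGB(244, 167, 155)


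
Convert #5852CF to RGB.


58 → 88 (R)
52 → 82 (G)
CF → 207 (B)
= RGB(88, 82, 207)


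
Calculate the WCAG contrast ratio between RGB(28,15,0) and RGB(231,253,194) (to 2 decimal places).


Linearize each sRGB channel c=v/255: c/12.92 if c ≤ 0.04045 else ((c+0.055)/1.055)^2.4
L = 0.2126×R_lin + 0.7152×G_lin + 0.0722×B_lin
Color 1 (28,15,0):
  R=28: 28/255≈0.1098 > 0.04045 → ((0.1098+0.055)/1.055)^2.4 ≈ 0.01161
  G=15: 15/255≈0.0588 > 0.04045 → ((0.0588+0.055)/1.055)^2.4 ≈ 0.00478
  B=0: 0/255≈0.0000 ≤ 0.04045 → 0.0000/12.92 ≈ 0.00000
  L1 = 0.2126×0.01161 + 0.7152×0.00478 + 0.0722×0.00000 ≈ 0.00589
Color 2 (231,253,194):
  R=231: 231/255≈0.9059 > 0.04045 → ((0.9059+0.055)/1.055)^2.4 ≈ 0.79910
  G=253: 253/255≈0.9922 > 0.04045 → ((0.9922+0.055)/1.055)^2.4 ≈ 0.98225
  B=194: 194/255≈0.7608 > 0.04045 → ((0.7608+0.055)/1.055)^2.4 ≈ 0.53948
  L2 = 0.2126×0.79910 + 0.7152×0.98225 + 0.0722×0.53948 ≈ 0.91135
Lighter = 0.91135, Darker = 0.00589
Ratio = (L_lighter + 0.05) / (L_darker + 0.05)
Ratio = (0.91135 + 0.05) / (0.00589 + 0.05) = 0.96135 / 0.05589 ≈ 17.2021
Ratio ≈ 17.20:1


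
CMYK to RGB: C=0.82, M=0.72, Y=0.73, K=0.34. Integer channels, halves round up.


R = 255 × (1-C) × (1-K) = 255 × 0.18 × 0.66 = 30.294 → 30
G = 255 × (1-M) × (1-K) = 255 × 0.28 × 0.66 = 47.124 → 47
B = 255 × (1-Y) × (1-K) = 255 × 0.27 × 0.66 = 45.441 → 45
= RGB(30, 47, 45)


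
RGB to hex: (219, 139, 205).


R = 219 → DB (hex)
G = 139 → 8B (hex)
B = 205 → CD (hex)
Hex = #DB8BCD


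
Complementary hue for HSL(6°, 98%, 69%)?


Complement = opposite side of color wheel = hue + 180°
H' = (6 + 180) mod 360 = 186°
S and L unchanged.
= HSL(186°, 98%, 69%)


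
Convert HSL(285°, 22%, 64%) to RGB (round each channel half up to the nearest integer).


H=285°, S=0.22, L=0.64
C = (1-|2L-1|)×S = (1-|0.28|)×0.22 = 0.1584
H' = H/60 = 285/60 ≈ 4.7500; X = C×(1-|H' mod 2 - 1|) = 0.1188
m = L - C/2 = 0.64 - 0.0792 = 0.5608
Sector ⌊H'⌋ = 4 → (R',G',B') = (0.1188, 0.0, 0.1584)
RGB = ((R'+m)×255, (G'+m)×255, (B'+m)×255) = (173.298, 143.004, 183.396)
Round half up → RGB(173, 143, 183)


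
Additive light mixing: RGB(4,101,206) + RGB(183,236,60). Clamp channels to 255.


Additive: each channel = min(255, C₁+C₂)
R: 4+183 = 187 → 187
G: 101+236 = 337 → 255
B: 206+60 = 266 → 255
= RGB(187, 255, 255)


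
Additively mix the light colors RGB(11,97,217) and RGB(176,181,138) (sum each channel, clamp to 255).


Additive: each channel = min(255, C₁+C₂)
R: 11+176 = 187 → 187
G: 97+181 = 278 → 255
B: 217+138 = 355 → 255
= RGB(187, 255, 255)


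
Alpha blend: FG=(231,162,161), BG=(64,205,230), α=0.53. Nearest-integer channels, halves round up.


C = α×F + (1-α)×B, with 1-α = 0.47
R: 0.53×231 + 0.47×64 = 122.43 + 30.08 = 152.51 → 153
G: 0.53×162 + 0.47×205 = 85.86 + 96.35 = 182.21 → 182
B: 0.53×161 + 0.47×230 = 85.33 + 108.10 = 193.43 → 193
= RGB(153, 182, 193)


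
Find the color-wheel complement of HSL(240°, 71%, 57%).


Complement = opposite side of color wheel = hue + 180°
H' = (240 + 180) mod 360 = 60°
S and L unchanged.
= HSL(60°, 71%, 57%)


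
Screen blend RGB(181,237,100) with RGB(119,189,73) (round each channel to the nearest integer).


Screen: C = 255 - (255-A)×(255-B)/255, rounded to nearest integer
R: 255 - (255-181)×(255-119)/255 = 255 - 10064/255 ≈ 255 - 39.467 = 215.533 → 216
G: 255 - (255-237)×(255-189)/255 = 255 - 1188/255 ≈ 255 - 4.659 = 250.341 → 250
B: 255 - (255-100)×(255-73)/255 = 255 - 28210/255 ≈ 255 - 110.627 = 144.373 → 144
= RGB(216, 250, 144)


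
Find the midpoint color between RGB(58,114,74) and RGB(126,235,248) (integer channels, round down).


Midpoint: each channel = ⌊(C₁+C₂)/2⌋
R: ⌊(58+126)/2⌋ = 92
G: ⌊(114+235)/2⌋ = 174
B: ⌊(74+248)/2⌋ = 161
= RGB(92, 174, 161)


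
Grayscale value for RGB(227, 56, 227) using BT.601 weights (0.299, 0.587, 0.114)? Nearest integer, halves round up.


Gray = 0.299×R + 0.587×G + 0.114×B
Gray = 0.299×227 + 0.587×56 + 0.114×227
Gray = 67.873 + 32.872 + 25.878
Gray = 126.623 → round half up → 127
Gray = 127


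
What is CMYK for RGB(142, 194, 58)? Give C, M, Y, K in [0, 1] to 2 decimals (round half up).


R'=142/255≈0.5569, G'=194/255≈0.7608, B'=58/255≈0.2275
K = 1 - max(R',G',B') = 1 - 194/255 = 61/255 = 0.23921… → 0.24
(1-R'-K)/(1-K) simplifies to (max-R)/max with max = 194:
C = (194-142)/194 = 52/194 = 0.26804… → 0.27
M = (194-194)/194 = 0/194 = 0 → 0.00
Y = (194-58)/194 = 136/194 = 0.70103… → 0.70
= CMYK(0.27, 0.00, 0.70, 0.24)


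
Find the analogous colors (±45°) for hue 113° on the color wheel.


Base hue: 113°
Left analog: (113 - 45) mod 360 = 68°
Right analog: (113 + 45) mod 360 = 158°
Analogous hues = 68° and 158°


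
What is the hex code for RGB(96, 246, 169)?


R = 96 → 60 (hex)
G = 246 → F6 (hex)
B = 169 → A9 (hex)
Hex = #60F6A9


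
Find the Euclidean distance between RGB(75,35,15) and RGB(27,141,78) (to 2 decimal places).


d = √[(R₁-R₂)² + (G₁-G₂)² + (B₁-B₂)²]
d = √[(75-27)² + (35-141)² + (15-78)²]
d = √[2304 + 11236 + 3969]
d = √17509
d ≈ 132.32


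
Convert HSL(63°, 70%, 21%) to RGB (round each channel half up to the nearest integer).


H=63°, S=0.70, L=0.21
C = (1-|2L-1|)×S = (1-|-0.58|)×0.70 = 0.294
H' = H/60 = 63/60 ≈ 1.0500; X = C×(1-|H' mod 2 - 1|) = 0.2793
m = L - C/2 = 0.21 - 0.147 = 0.063
Sector ⌊H'⌋ = 1 → (R',G',B') = (0.2793, 0.294, 0.0)
RGB = ((R'+m)×255, (G'+m)×255, (B'+m)×255) = (87.2865, 91.035, 16.065)
Round half up → RGB(87, 91, 16)


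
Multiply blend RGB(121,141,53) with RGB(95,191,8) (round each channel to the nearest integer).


Multiply: C = A×B/255, rounded to nearest integer
R: 121×95/255 = 11495/255 ≈ 45.078 → 45
G: 141×191/255 = 26931/255 ≈ 105.612 → 106
B: 53×8/255 = 424/255 ≈ 1.663 → 2
= RGB(45, 106, 2)


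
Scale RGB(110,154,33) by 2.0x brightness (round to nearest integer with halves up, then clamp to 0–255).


Multiply each channel by 2.0, round half up, clamp to [0, 255]
R: 110×2.0 = 220
G: 154×2.0 = 308 → clamp → 255
B: 33×2.0 = 66
= RGB(220, 255, 66)


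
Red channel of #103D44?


Color: #103D44
R = 10 = 16
G = 3D = 61
B = 44 = 68
Red = 16


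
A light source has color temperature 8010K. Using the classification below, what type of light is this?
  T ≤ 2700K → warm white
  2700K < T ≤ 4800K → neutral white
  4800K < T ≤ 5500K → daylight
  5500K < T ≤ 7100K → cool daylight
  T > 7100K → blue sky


Temperature: 8010K
8010K > 7100K → blue sky
Classification: blue sky


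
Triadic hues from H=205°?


Triadic: equally spaced at 120° intervals
H1 = 205°
H2 = (205 + 120) mod 360 = 325°
H3 = (205 + 240) mod 360 = 85°
Triadic = 205°, 325°, 85°


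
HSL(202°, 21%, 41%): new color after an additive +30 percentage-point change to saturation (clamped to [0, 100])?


Original S = 21%
Adjustment = +30 percentage points
New S = 21 + (30) = 51
Clamp to [0, 100] → 51
= HSL(202°, 51%, 41%)


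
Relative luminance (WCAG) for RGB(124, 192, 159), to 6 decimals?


Linearize each channel (sRGB transfer function): c = v/255; c_lin = c/12.92 if c ≤ 0.04045, else ((c+0.055)/1.055)^2.4
  R: 124/255 ≈ 0.486275 > 0.04045 → ((0.486275+0.055)/1.055)^2.4 ≈ 0.201556
  G: 192/255 ≈ 0.752941 > 0.04045 → ((0.752941+0.055)/1.055)^2.4 ≈ 0.527115
  B: 159/255 ≈ 0.623529 > 0.04045 → ((0.623529+0.055)/1.055)^2.4 ≈ 0.346704
R_lin = 0.201556, G_lin = 0.527115, B_lin = 0.346704
L = 0.2126×R + 0.7152×G + 0.0722×B
L = 0.2126×0.201556 + 0.7152×0.527115 + 0.0722×0.346704
L ≈ 0.444876


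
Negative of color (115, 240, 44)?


Invert: (255-R, 255-G, 255-B)
R: 255-115 = 140
G: 255-240 = 15
B: 255-44 = 211
= RGB(140, 15, 211)


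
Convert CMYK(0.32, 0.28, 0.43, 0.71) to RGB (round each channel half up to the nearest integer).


R = 255 × (1-C) × (1-K) = 255 × 0.68 × 0.29 = 50.286 → 50
G = 255 × (1-M) × (1-K) = 255 × 0.72 × 0.29 = 53.244 → 53
B = 255 × (1-Y) × (1-K) = 255 × 0.57 × 0.29 = 42.1515 → 42
= RGB(50, 53, 42)


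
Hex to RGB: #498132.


49 → 73 (R)
81 → 129 (G)
32 → 50 (B)
= RGB(73, 129, 50)


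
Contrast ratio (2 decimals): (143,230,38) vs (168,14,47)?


Linearize each sRGB channel c=v/255: c/12.92 if c ≤ 0.04045 else ((c+0.055)/1.055)^2.4
L = 0.2126×R_lin + 0.7152×G_lin + 0.0722×B_lin
Color 1 (143,230,38):
  R=143: 143/255≈0.5608 > 0.04045 → ((0.5608+0.055)/1.055)^2.4 ≈ 0.27468
  G=230: 230/255≈0.9020 > 0.04045 → ((0.9020+0.055)/1.055)^2.4 ≈ 0.79130
  B=38: 38/255≈0.1490 > 0.04045 → ((0.1490+0.055)/1.055)^2.4 ≈ 0.01938
  L1 = 0.2126×0.27468 + 0.7152×0.79130 + 0.0722×0.01938 ≈ 0.62573
Color 2 (168,14,47):
  R=168: 168/255≈0.6588 > 0.04045 → ((0.6588+0.055)/1.055)^2.4 ≈ 0.39157
  G=14: 14/255≈0.0549 > 0.04045 → ((0.0549+0.055)/1.055)^2.4 ≈ 0.00439
  B=47: 47/255≈0.1843 > 0.04045 → ((0.1843+0.055)/1.055)^2.4 ≈ 0.02843
  L2 = 0.2126×0.39157 + 0.7152×0.00439 + 0.0722×0.02843 ≈ 0.08844
Lighter = 0.62573, Darker = 0.08844
Ratio = (L_lighter + 0.05) / (L_darker + 0.05)
Ratio = (0.62573 + 0.05) / (0.08844 + 0.05) = 0.67573 / 0.13844 ≈ 4.8810
Ratio ≈ 4.88:1


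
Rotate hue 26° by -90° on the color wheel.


New hue = (H + rotation) mod 360
New hue = (26 -90) mod 360
= -64 mod 360
= 296°


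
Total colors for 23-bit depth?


Colors = 2^bits = 2^23
= 8,388,608 colors


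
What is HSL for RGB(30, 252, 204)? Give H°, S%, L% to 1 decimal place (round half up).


Normalize: R'=30/255≈0.1176, G'=252/255≈0.9882, B'=204/255≈0.8000
Max=252/255, Min=30/255, Δ=Max-Min=222/255
L = (Max+Min)/2 = (252+30)/510 = 282/510 = 0.55294… → L = 55.3%
L > 0.5 → S = Δ/(2-Max-Min) = 222/(510-252-30) = 222/228 = 0.97368… → S = 97.4%
(the 1/255 factors cancel in S and H, so raw channel differences can be used)
Max is G' → H = 60 × ((B-R)/Δ + 2) = 60 × ((204-30)/222 + 2)
  174/222 + 2 = 0.7837… + 2 = 2.7837…
  H = 60 × 2.7837… = 167.027…° → H = 167.0°
= HSL(167.0°, 97.4%, 55.3%)


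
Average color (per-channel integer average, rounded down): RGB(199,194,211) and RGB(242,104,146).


Midpoint: each channel = ⌊(C₁+C₂)/2⌋
R: ⌊(199+242)/2⌋ = 220
G: ⌊(194+104)/2⌋ = 149
B: ⌊(211+146)/2⌋ = 178
= RGB(220, 149, 178)


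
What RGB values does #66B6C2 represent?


66 → 102 (R)
B6 → 182 (G)
C2 → 194 (B)
= RGB(102, 182, 194)


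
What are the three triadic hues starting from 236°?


Triadic: equally spaced at 120° intervals
H1 = 236°
H2 = (236 + 120) mod 360 = 356°
H3 = (236 + 240) mod 360 = 116°
Triadic = 236°, 356°, 116°


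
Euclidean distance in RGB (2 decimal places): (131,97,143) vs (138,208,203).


d = √[(R₁-R₂)² + (G₁-G₂)² + (B₁-B₂)²]
d = √[(131-138)² + (97-208)² + (143-203)²]
d = √[49 + 12321 + 3600]
d = √15970
d ≈ 126.37


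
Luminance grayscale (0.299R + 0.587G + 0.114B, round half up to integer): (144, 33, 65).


Gray = 0.299×R + 0.587×G + 0.114×B
Gray = 0.299×144 + 0.587×33 + 0.114×65
Gray = 43.056 + 19.371 + 7.410
Gray = 69.837 → round half up → 70
Gray = 70


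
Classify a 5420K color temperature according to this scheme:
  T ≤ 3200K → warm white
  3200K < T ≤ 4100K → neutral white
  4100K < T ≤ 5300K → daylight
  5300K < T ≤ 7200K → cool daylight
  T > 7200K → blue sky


Temperature: 5420K
5300K < 5420K ≤ 7200K → cool daylight
Classification: cool daylight


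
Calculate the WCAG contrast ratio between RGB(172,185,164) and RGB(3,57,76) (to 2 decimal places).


Linearize each sRGB channel c=v/255: c/12.92 if c ≤ 0.04045 else ((c+0.055)/1.055)^2.4
L = 0.2126×R_lin + 0.7152×G_lin + 0.0722×B_lin
Color 1 (172,185,164):
  R=172: 172/255≈0.6745 > 0.04045 → ((0.6745+0.055)/1.055)^2.4 ≈ 0.41254
  G=185: 185/255≈0.7255 > 0.04045 → ((0.7255+0.055)/1.055)^2.4 ≈ 0.48515
  B=164: 164/255≈0.6431 > 0.04045 → ((0.6431+0.055)/1.055)^2.4 ≈ 0.37124
  L1 = 0.2126×0.41254 + 0.7152×0.48515 + 0.0722×0.37124 ≈ 0.46149
Color 2 (3,57,76):
  R=3: 3/255≈0.0118 ≤ 0.04045 → 0.0118/12.92 ≈ 0.00091
  G=57: 57/255≈0.2235 > 0.04045 → ((0.2235+0.055)/1.055)^2.4 ≈ 0.04092
  B=76: 76/255≈0.2980 > 0.04045 → ((0.2980+0.055)/1.055)^2.4 ≈ 0.07227
  L2 = 0.2126×0.00091 + 0.7152×0.04092 + 0.0722×0.07227 ≈ 0.03467
Lighter = 0.46149, Darker = 0.03467
Ratio = (L_lighter + 0.05) / (L_darker + 0.05)
Ratio = (0.46149 + 0.05) / (0.03467 + 0.05) = 0.51149 / 0.08467 ≈ 6.0407
Ratio ≈ 6.04:1
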